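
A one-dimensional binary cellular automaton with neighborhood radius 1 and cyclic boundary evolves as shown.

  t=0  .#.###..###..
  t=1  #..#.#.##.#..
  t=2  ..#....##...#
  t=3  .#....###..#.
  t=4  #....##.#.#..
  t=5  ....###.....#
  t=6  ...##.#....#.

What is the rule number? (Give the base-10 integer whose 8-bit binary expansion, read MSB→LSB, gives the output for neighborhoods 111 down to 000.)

  ###|.  b7=0 t=0,i=4
  ##.|#  b6=1 t=0,i=5
  #.#|.  b5=0 t=0,i=2
  #..|.  b4=0 t=0,i=6
  .##|#  b3=1 t=0,i=3
  .#.|.  b2=0 t=0,i=1
  ..#|#  b1=1 t=0,i=0
  ...|.  b0=0 t=0,i=12
  bits 01001010 = 74

74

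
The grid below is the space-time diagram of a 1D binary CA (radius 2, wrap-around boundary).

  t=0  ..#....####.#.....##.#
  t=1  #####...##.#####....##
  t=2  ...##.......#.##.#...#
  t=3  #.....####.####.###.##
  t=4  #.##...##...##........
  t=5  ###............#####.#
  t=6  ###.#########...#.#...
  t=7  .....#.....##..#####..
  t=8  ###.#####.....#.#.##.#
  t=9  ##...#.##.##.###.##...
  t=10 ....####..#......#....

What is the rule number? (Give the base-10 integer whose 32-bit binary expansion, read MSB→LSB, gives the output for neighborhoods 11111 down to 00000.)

1415417653

  [31] ##### => .  t=1,i=0
  [30] ####. => #  t=0,i=9
  [29] ###.# => .  t=0,i=10
  [28] ###.. => #  t=1,i=4
  [27] ##.## => .  t=1,i=10
  [26] ##.#. => #  t=0,i=11
  [25] ##..# => .  t=7,i=13
  [24] ##... => .  t=1,i=5
  [23] #.### => .  t=1,i=11
  [22] #.##. => #  t=2,i=14
  [21] #.#.# => .  t=8,i=16
  [20] #.#.. => #  t=0,i=12
  [19] #..## => #  t=7,i=14
  [18] #..#. => #  t=0,i=1
  [17] #...# => .  t=1,i=6
  [16] #.... => #  t=0,i=4
  [15] .#### => #  t=0,i=8
  [14] .###. => .  t=3,i=17
  [13] .##.# => .  t=0,i=19
  [12] .##.. => .  t=2,i=4
  [11] .#.## => #  t=2,i=13
  [10] .#.#. => #  t=6,i=17
  [9] .#..# => #  t=0,i=0
  [8] .#... => #  t=0,i=3
  [7] ..### => .  t=0,i=7
  [6] ..##. => .  t=0,i=18
  [5] ..#.# => #  t=2,i=12
  [4] ..#.. => #  t=0,i=2
  [3] ...## => .  t=0,i=6
  [2] ...#. => #  t=2,i=11
  [1] ....# => .  t=0,i=5
  [0] ..... => #  t=0,i=15
  bits 01010100010111011000111100110101 = 1415417653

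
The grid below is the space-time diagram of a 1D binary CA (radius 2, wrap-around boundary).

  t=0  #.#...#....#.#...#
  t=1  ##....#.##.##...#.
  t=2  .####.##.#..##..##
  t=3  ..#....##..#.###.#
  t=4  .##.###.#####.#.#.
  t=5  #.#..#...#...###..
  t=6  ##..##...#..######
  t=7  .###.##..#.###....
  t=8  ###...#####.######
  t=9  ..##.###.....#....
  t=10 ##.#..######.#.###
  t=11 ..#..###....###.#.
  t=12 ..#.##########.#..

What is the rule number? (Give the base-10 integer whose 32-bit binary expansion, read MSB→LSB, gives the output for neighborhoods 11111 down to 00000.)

  #####|.  b31=0 t=4,i=10
  ####.|.  b30=0 t=2,i=3
  ###.#|.  b29=0 t=2,i=4
  ###..|#  b28=1 t=5,i=15
  ##.##|.  b27=0 t=1,i=10
  ##.#.|#  b26=1 t=0,i=1
  ##..#|#  b25=1 t=2,i=14
  ##...|#  b24=1 t=1,i=2
  #.###|.  b23=0 t=2,i=1
  #.##.|.  b22=0 t=1,i=0
  #.#.#|#  b21=1 t=4,i=14
  #.#..|.  b20=0 t=0,i=2
  #..##|#  b19=1 t=2,i=11
  #..#.|#  b18=1 t=3,i=1
  #...#|.  b17=0 t=0,i=4
  #....|#  b16=1 t=0,i=8
  .####|#  b15=1 t=2,i=2
  .###.|#  b14=1 t=3,i=14
  .##.#|#  b13=1 t=0,i=0
  .##..|#  b12=1 t=1,i=1
  .#.##|#  b11=1 t=1,i=7
  .#.#.|#  b10=1 t=0,i=12
  .#..#|.  b9=0 t=2,i=10
  .#...|.  b8=0 t=0,i=3
  ..###|#  b7=1 t=5,i=13
  ..##.|.  b6=0 t=0,i=17
  ..#.#|#  b5=1 t=0,i=11
  ..#..|#  b4=1 t=0,i=6
  ...##|#  b3=1 t=0,i=16
  ...#.|.  b2=0 t=0,i=5
  ....#|#  b1=1 t=0,i=9
  .....|#  b0=1 t=7,i=16
  bits 00010111001011011111110010111011 = 388889787

388889787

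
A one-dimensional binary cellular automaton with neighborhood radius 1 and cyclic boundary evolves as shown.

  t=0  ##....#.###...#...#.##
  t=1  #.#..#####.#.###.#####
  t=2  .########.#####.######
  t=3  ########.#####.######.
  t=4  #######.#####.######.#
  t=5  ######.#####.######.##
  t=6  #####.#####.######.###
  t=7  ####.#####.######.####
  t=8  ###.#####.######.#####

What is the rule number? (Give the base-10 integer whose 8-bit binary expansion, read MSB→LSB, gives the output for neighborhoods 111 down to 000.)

  ###|#  b7=1 t=0,i=0
  ##.|.  b6=0 t=0,i=1
  #.#|#  b5=1 t=0,i=7
  #..|#  b4=1 t=0,i=2
  .##|#  b3=1 t=0,i=8
  .#.|#  b2=1 t=0,i=6
  ..#|#  b1=1 t=0,i=5
  ...|.  b0=0 t=0,i=3
  bits 10111110 = 190

190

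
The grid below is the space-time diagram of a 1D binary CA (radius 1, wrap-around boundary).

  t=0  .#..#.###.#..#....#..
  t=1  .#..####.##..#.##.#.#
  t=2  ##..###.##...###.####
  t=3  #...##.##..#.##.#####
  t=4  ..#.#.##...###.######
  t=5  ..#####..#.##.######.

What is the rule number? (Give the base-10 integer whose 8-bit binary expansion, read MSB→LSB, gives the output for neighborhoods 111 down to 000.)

173

  [7] ### => #  t=0,i=7
  [6] ##. => .  t=0,i=8
  [5] #.# => #  t=0,i=5
  [4] #.. => .  t=0,i=2
  [3] .## => #  t=0,i=6
  [2] .#. => #  t=0,i=1
  [1] ..# => .  t=0,i=0
  [0] ... => #  t=0,i=15
  bits 10101101 = 173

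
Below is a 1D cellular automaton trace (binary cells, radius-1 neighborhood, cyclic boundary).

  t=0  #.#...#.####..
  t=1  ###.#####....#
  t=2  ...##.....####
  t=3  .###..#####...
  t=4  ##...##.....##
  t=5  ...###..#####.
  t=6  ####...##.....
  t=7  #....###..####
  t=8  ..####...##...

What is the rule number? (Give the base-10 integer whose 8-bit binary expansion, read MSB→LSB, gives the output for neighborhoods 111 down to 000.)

  [7] ### => .  t=0,i=9
  [6] ##. => .  t=0,i=11
  [5] #.# => #  t=0,i=1
  [4] #.. => .  t=0,i=3
  [3] .## => #  t=0,i=8
  [2] .#. => #  t=0,i=0
  [1] ..# => #  t=0,i=5
  [0] ... => #  t=0,i=4
  bits 00101111 = 47

47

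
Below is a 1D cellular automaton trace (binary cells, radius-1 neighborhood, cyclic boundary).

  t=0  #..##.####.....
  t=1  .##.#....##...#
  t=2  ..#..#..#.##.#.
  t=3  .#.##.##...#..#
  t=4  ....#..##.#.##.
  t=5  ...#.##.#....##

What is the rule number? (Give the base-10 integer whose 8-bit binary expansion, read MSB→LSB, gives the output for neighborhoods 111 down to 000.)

  [7] ### => .  t=0,i=7
  [6] ##. => #  t=0,i=4
  [5] #.# => .  t=0,i=5
  [4] #.. => #  t=0,i=1
  [3] .## => .  t=0,i=3
  [2] .#. => .  t=0,i=0
  [1] ..# => #  t=0,i=2
  [0] ... => .  t=0,i=11
  bits 01010010 = 82

82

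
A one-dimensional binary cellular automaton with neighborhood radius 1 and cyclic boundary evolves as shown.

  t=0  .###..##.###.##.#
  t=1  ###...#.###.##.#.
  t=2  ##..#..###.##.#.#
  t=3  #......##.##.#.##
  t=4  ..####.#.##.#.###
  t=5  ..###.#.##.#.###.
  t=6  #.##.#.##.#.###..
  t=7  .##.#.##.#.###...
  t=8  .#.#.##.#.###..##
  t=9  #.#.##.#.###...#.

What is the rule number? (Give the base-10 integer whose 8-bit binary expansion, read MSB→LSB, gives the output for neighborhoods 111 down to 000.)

169

  ###|#  b7=1 t=0,i=2
  ##.|.  b6=0 t=0,i=3
  #.#|#  b5=1 t=0,i=0
  #..|.  b4=0 t=0,i=4
  .##|#  b3=1 t=0,i=1
  .#.|.  b2=0 t=0,i=16
  ..#|.  b1=0 t=0,i=5
  ...|#  b0=1 t=1,i=4
  bits 10101001 = 169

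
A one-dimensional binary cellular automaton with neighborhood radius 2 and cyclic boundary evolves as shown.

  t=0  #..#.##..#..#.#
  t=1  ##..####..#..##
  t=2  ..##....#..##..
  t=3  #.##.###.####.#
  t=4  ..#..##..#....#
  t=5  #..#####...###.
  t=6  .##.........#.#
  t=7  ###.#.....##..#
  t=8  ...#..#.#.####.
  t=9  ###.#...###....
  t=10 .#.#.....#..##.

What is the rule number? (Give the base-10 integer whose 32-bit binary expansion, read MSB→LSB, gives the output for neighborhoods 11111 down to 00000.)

115956294

  #####|.  b31=0 t=5,i=5
  ####.|.  b30=0 t=1,i=0
  ###.#|.  b29=0 t=3,i=7
  ###..|.  b28=0 t=1,i=1
  ##.##|.  b27=0 t=3,i=1
  ##.#.|#  b26=1 t=5,i=14
  ##..#|#  b25=1 t=0,i=1
  ##...|.  b24=0 t=2,i=4
  #.###|#  b23=1 t=3,i=5
  #.##.|#  b22=1 t=0,i=5
  #.#.#|#  b21=1 t=6,i=14
  #.#..|.  b20=0 t=5,i=0
  #..##|#  b19=1 t=1,i=3
  #..#.|.  b18=0 t=0,i=2
  #...#|.  b17=0 t=5,i=9
  #....|#  b16=1 t=2,i=5
  .####|.  b15=0 t=1,i=5
  .###.|#  b14=1 t=3,i=6
  .##.#|.  b13=0 t=3,i=0
  .##..|#  b12=1 t=0,i=0
  .#.##|#  b11=1 t=0,i=4
  .#.#.|.  b10=0 t=6,i=13
  .#..#|#  b9=1 t=0,i=10
  .#...|.  b8=0 t=4,i=10
  ..###|.  b7=0 t=1,i=4
  ..##.|#  b6=1 t=2,i=2
  ..#.#|.  b5=0 t=0,i=3
  ..#..|.  b4=0 t=0,i=9
  ...##|.  b3=0 t=2,i=1
  ...#.|#  b2=1 t=2,i=7
  ....#|#  b1=1 t=2,i=0
  .....|.  b0=0 t=6,i=5
  bits 00000110111010010101101001000110 = 115956294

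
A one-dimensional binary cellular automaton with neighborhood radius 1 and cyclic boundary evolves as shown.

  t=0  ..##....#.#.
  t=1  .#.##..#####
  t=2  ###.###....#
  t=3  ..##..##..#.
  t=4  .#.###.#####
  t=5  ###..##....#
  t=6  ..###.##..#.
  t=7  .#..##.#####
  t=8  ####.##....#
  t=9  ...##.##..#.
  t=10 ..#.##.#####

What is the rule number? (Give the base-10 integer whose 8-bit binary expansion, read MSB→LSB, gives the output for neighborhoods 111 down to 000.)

  ###|.  b7=0 t=1,i=8
  ##.|#  b6=1 t=0,i=3
  #.#|#  b5=1 t=0,i=9
  #..|#  b4=1 t=0,i=4
  .##|.  b3=0 t=0,i=2
  .#.|#  b2=1 t=0,i=8
  ..#|#  b1=1 t=0,i=1
  ...|.  b0=0 t=0,i=0
  bits 01110110 = 118

118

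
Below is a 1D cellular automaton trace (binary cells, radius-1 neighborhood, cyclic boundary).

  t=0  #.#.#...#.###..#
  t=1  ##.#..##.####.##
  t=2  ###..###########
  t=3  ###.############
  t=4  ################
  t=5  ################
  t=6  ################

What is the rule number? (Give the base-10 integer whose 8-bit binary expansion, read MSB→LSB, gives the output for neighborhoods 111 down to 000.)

  nb ###: next=#  (t=0,i=11, bit7=1)
  nb ##.: next=#  (t=0,i=0, bit6=1)
  nb #.#: next=#  (t=0,i=1, bit5=1)
  nb #..: next=.  (t=0,i=5, bit4=0)
  nb .##: next=#  (t=0,i=10, bit3=1)
  nb .#.: next=.  (t=0,i=2, bit2=0)
  nb ..#: next=#  (t=0,i=7, bit1=1)
  nb ...: next=#  (t=0,i=6, bit0=1)
  bits 11101011 = 235

235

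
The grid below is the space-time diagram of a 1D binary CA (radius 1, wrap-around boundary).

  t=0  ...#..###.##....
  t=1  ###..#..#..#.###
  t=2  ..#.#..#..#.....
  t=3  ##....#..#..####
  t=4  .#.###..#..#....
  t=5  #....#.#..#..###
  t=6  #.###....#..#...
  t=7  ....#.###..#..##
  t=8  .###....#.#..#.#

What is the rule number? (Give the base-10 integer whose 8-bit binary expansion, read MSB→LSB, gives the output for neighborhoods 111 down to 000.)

67

  ### -> .   bit 7 = 0  t=0,i=7
  ##. -> #   bit 6 = 1  t=0,i=8
  #.# -> .   bit 5 = 0  t=0,i=9
  #.. -> .   bit 4 = 0  t=0,i=4
  .## -> .   bit 3 = 0  t=0,i=6
  .#. -> .   bit 2 = 0  t=0,i=3
  ..# -> #   bit 1 = 1  t=0,i=2
  ... -> #   bit 0 = 1  t=0,i=0
  bits 01000011 = 67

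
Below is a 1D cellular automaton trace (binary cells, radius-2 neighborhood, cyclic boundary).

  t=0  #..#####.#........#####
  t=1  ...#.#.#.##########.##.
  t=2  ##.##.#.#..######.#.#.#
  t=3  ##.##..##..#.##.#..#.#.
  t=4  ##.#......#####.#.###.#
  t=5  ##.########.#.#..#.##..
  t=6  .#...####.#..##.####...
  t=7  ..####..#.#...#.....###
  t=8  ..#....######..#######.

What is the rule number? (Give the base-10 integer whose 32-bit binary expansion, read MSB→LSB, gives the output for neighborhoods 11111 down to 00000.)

2706861483

  [31] ##### => #  t=0,i=5
  [30] ####. => .  t=0,i=6
  [29] ###.# => #  t=0,i=7
  [28] ###.. => .  t=0,i=0
  [27] ##.## => .  t=1,i=19
  [26] ##.#. => .  t=0,i=8
  [25] ##..# => .  t=0,i=1
  [24] ##... => #  t=1,i=22
  [23] #.### => .  t=1,i=9
  [22] #.##. => #  t=1,i=20
  [21] #.#.# => .  t=1,i=5
  [20] #.#.. => #  t=0,i=9
  [19] #..## => .  t=0,i=2
  [18] #..#. => #  t=3,i=10
  [17] #...# => #  t=6,i=3
  [16] #.... => #  t=0,i=11
  [15] .#### => .  t=0,i=4
  [14] .###. => #  t=2,i=0
  [13] .##.# => #  t=2,i=4
  [12] .##.. => .  t=1,i=21
  [11] .#.## => #  t=1,i=8
  [10] .#.#. => #  t=1,i=4
  [9] .#..# => .  t=2,i=9
  [8] .#... => #  t=0,i=10
  [7] ..### => #  t=0,i=3
  [6] ..##. => .  t=3,i=7
  [5] ..#.# => #  t=1,i=3
  [4] ..#.. => .  t=6,i=1
  [3] ...## => #  t=0,i=17
  [2] ...#. => .  t=1,i=2
  [1] ....# => #  t=0,i=16
  [0] ..... => #  t=0,i=12
  bits 10100001010101110110110110101011 = 2706861483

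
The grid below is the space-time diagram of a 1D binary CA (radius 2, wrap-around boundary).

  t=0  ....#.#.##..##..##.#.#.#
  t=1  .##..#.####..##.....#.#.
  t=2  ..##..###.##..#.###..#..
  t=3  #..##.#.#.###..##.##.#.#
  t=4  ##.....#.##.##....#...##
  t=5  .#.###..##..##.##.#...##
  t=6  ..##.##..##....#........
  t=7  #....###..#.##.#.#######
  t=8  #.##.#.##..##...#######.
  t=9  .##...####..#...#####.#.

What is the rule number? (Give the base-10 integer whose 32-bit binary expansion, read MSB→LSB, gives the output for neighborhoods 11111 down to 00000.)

2999032979

  [31] ##### => #  t=7,i=19
  [30] ####. => .  t=1,i=9
  [29] ###.# => #  t=2,i=8
  [28] ###.. => #  t=1,i=10
  [27] ##.## => .  t=2,i=9
  [26] ##.#. => .  t=0,i=18
  [25] ##..# => #  t=0,i=10
  [24] ##... => .  t=1,i=15
  [23] #.### => #  t=1,i=7
  [22] #.##. => #  t=0,i=8
  [21] #.#.# => .  t=0,i=6
  [20] #.#.. => .  t=0,i=23
  [19] #..## => .  t=0,i=11
  [18] #..#. => .  t=1,i=4
  [17] #...# => .  t=4,i=20
  [16] #.... => #  t=0,i=1
  [15] .#### => #  t=1,i=8
  [14] .###. => .  t=2,i=7
  [13] .##.# => .  t=0,i=17
  [12] .##.. => #  t=0,i=9
  [11] .#.## => #  t=0,i=7
  [10] .#.#. => #  t=0,i=5
  [9] .#..# => .  t=1,i=23
  [8] .#... => .  t=0,i=0
  [7] ..### => #  t=2,i=6
  [6] ..##. => .  t=0,i=12
  [5] ..#.# => .  t=0,i=4
  [4] ..#.. => #  t=2,i=21
  [3] ...## => .  t=2,i=1
  [2] ...#. => .  t=0,i=3
  [1] ....# => #  t=0,i=2
  [0] ..... => #  t=1,i=17
  bits 10110010110000011001110010010011 = 2999032979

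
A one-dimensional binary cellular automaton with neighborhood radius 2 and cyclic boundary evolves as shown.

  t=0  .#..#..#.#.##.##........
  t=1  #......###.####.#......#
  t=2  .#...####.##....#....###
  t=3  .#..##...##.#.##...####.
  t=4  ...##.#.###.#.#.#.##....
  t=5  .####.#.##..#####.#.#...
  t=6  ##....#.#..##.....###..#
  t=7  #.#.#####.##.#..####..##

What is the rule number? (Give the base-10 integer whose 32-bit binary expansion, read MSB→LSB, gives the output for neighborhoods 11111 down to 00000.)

  #####|.  b31=0 t=5,i=14
  ####.|.  b30=0 t=1,i=13
  ###.#|.  b29=0 t=1,i=9
  ###..|.  b28=0 t=3,i=22
  ##.##|#  b27=1 t=0,i=13
  ##.#.|.  b26=0 t=1,i=15
  ##..#|.  b25=0 t=3,i=23
  ##...|#  b24=1 t=0,i=16
  #.###|#  b23=1 t=1,i=11
  #.##.|#  b22=1 t=0,i=11
  #.#.#|#  b21=1 t=0,i=9
  #.#..|#  b20=1 t=1,i=16
  #..##|#  b19=1 t=3,i=3
  #..#.|.  b18=0 t=0,i=3
  #...#|.  b17=0 t=2,i=3
  #....|.  b16=0 t=0,i=17
  .####|.  b15=0 t=1,i=12
  .###.|#  b14=1 t=1,i=8
  .##.#|#  b13=1 t=0,i=12
  .##..|.  b12=0 t=0,i=15
  .#.##|.  b11=0 t=0,i=10
  .#.#.|#  b10=1 t=0,i=8
  .#..#|.  b9=0 t=0,i=2
  .#...|.  b8=0 t=1,i=17
  ..###|#  b7=1 t=1,i=7
  ..##.|#  b6=1 t=1,i=23
  ..#.#|#  b5=1 t=0,i=7
  ..#..|.  b4=0 t=0,i=1
  ...##|#  b3=1 t=1,i=6
  ...#.|#  b2=1 t=0,i=0
  ....#|#  b1=1 t=0,i=23
  .....|.  b0=0 t=0,i=18
  bits 00001001111110000110010011101110 = 167273710

167273710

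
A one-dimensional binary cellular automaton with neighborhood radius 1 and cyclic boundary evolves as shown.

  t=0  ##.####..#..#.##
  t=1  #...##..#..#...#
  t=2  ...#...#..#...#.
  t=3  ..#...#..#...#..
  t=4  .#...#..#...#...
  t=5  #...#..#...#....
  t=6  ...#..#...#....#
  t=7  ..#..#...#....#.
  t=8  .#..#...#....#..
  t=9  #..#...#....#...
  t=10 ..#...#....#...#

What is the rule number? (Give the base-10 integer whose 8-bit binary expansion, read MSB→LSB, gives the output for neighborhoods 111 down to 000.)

  nb ###: next=#  (t=0,i=0, bit7=1)
  nb ##.: next=.  (t=0,i=1, bit6=0)
  nb #.#: next=.  (t=0,i=2, bit5=0)
  nb #..: next=.  (t=0,i=7, bit4=0)
  nb .##: next=.  (t=0,i=3, bit3=0)
  nb .#.: next=.  (t=0,i=9, bit2=0)
  nb ..#: next=#  (t=0,i=8, bit1=1)
  nb ...: next=.  (t=1,i=2, bit0=0)
  bits 10000010 = 130

130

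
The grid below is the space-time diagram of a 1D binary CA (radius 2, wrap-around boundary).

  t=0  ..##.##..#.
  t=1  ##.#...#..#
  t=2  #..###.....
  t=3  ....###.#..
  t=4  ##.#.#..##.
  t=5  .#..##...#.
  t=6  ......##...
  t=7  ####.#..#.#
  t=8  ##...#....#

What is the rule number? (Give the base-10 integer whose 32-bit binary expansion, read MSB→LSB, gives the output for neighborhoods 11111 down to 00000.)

  #####|#  b31=1 t=7,i=1
  ####.|.  b30=0 t=7,i=2
  ###.#|.  b29=0 t=1,i=1
  ###..|#  b28=1 t=2,i=5
  ##.##|.  b27=0 t=0,i=4
  ##.#.|.  b26=0 t=1,i=2
  ##..#|#  b25=1 t=0,i=7
  ##...|#  b24=1 t=2,i=6
  #.###|#  b23=1 t=7,i=10
  #.##.|.  b22=0 t=0,i=5
  #.#.#|.  b21=0 t=4,i=3
  #.#..|#  b20=1 t=1,i=3
  #..##|.  b19=0 t=1,i=9
  #..#.|.  b18=0 t=0,i=8
  #...#|#  b17=1 t=0,i=0
  #....|.  b16=0 t=2,i=7
  .####|#  b15=1 t=7,i=0
  .###.|#  b14=1 t=1,i=0
  .##.#|#  b13=1 t=0,i=3
  .##..|.  b12=0 t=0,i=6
  .#.##|.  b11=0 t=7,i=9
  .#.#.|#  b10=1 t=4,i=4
  .#..#|.  b9=0 t=1,i=8
  .#...|#  b8=1 t=0,i=10
  ..###|.  b7=0 t=1,i=10
  ..##.|.  b6=0 t=0,i=2
  ..#.#|.  b5=0 t=7,i=8
  ..#..|.  b4=0 t=0,i=9
  ...##|#  b3=1 t=0,i=1
  ...#.|.  b2=0 t=1,i=6
  ....#|.  b1=0 t=2,i=9
  .....|#  b0=1 t=2,i=8
  bits 10010011100100101110010100001001 = 2475877641

2475877641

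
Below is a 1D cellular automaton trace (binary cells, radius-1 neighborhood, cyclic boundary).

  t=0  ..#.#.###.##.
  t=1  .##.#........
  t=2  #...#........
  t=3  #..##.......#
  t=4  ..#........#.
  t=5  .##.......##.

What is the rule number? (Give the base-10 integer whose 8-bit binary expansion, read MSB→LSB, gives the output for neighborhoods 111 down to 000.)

6

  ###|.  b7=0 t=0,i=7
  ##.|.  b6=0 t=0,i=8
  #.#|.  b5=0 t=0,i=3
  #..|.  b4=0 t=0,i=12
  .##|.  b3=0 t=0,i=6
  .#.|#  b2=1 t=0,i=2
  ..#|#  b1=1 t=0,i=1
  ...|.  b0=0 t=0,i=0
  bits 00000110 = 6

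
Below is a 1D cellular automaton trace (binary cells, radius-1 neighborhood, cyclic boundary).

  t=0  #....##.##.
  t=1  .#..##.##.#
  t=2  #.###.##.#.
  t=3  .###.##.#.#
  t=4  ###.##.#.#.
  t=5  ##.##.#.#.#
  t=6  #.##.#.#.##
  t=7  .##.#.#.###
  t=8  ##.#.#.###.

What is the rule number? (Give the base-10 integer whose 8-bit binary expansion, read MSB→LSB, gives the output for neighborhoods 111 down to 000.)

186

  ### -> #   bit 7 = 1  t=2,i=3
  ##. -> .   bit 6 = 0  t=0,i=6
  #.# -> #   bit 5 = 1  t=0,i=7
  #.. -> #   bit 4 = 1  t=0,i=1
  .## -> #   bit 3 = 1  t=0,i=5
  .#. -> .   bit 2 = 0  t=0,i=0
  ..# -> #   bit 1 = 1  t=0,i=4
  ... -> .   bit 0 = 0  t=0,i=2
  bits 10111010 = 186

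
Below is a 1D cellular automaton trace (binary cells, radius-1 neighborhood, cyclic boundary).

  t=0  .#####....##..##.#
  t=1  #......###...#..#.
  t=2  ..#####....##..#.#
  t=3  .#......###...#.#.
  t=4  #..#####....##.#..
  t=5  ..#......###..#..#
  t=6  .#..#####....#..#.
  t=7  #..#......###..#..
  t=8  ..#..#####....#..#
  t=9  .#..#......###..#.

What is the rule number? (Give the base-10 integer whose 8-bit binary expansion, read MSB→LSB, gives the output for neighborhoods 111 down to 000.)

35

  [7] ### => .  t=0,i=2
  [6] ##. => .  t=0,i=5
  [5] #.# => #  t=0,i=0
  [4] #.. => .  t=0,i=6
  [3] .## => .  t=0,i=1
  [2] .#. => .  t=0,i=17
  [1] ..# => #  t=0,i=9
  [0] ... => #  t=0,i=7
  bits 00100011 = 35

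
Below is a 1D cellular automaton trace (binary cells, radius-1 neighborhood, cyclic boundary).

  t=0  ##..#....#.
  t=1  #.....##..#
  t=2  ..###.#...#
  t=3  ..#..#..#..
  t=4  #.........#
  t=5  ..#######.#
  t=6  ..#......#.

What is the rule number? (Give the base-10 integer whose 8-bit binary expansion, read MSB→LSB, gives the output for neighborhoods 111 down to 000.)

  nb ###: next=.  (t=2,i=3, bit7=0)
  nb ##.: next=.  (t=0,i=1, bit6=0)
  nb #.#: next=#  (t=0,i=10, bit5=1)
  nb #..: next=.  (t=0,i=2, bit4=0)
  nb .##: next=#  (t=0,i=0, bit3=1)
  nb .#.: next=.  (t=0,i=4, bit2=0)
  nb ..#: next=.  (t=0,i=3, bit1=0)
  nb ...: next=#  (t=0,i=6, bit0=1)
  bits 00101001 = 41

41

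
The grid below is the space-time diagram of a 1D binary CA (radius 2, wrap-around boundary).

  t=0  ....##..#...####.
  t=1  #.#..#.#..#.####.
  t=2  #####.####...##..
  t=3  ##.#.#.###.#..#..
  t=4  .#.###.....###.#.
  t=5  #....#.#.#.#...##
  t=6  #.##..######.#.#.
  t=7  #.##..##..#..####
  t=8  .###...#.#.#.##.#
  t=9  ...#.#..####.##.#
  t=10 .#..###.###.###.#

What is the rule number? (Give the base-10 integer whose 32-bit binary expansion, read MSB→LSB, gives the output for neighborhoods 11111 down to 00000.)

1484240514

  [31] ##### => .  t=2,i=2
  [30] ####. => #  t=0,i=14
  [29] ###.# => .  t=1,i=15
  [28] ###.. => #  t=0,i=15
  [27] ##.## => #  t=2,i=5
  [26] ##.#. => .  t=1,i=16
  [25] ##..# => .  t=0,i=6
  [24] ##... => .  t=0,i=16
  [23] #.### => .  t=1,i=12
  [22] #.##. => #  t=6,i=2
  [21] #.#.# => #  t=1,i=0
  [20] #.#.. => #  t=1,i=2
  [19] #..## => .  t=2,i=16
  [18] #..#. => #  t=0,i=7
  [17] #...# => #  t=0,i=10
  [16] #.... => #  t=0,i=0
  [15] .#### => #  t=0,i=13
  [14] .###. => .  t=3,i=8
  [13] .##.# => #  t=3,i=1
  [12] .##.. => #  t=0,i=5
  [11] .#.## => .  t=1,i=11
  [10] .#.#. => #  t=1,i=1
  [9] .#..# => #  t=1,i=3
  [8] .#... => .  t=0,i=9
  [7] ..### => #  t=0,i=12
  [6] ..##. => .  t=0,i=4
  [5] ..#.# => .  t=1,i=5
  [4] ..#.. => .  t=0,i=8
  [3] ...## => .  t=0,i=3
  [2] ...#. => .  t=5,i=4
  [1] ....# => #  t=0,i=2
  [0] ..... => .  t=0,i=1
  bits 01011000011101111011011010000010 = 1484240514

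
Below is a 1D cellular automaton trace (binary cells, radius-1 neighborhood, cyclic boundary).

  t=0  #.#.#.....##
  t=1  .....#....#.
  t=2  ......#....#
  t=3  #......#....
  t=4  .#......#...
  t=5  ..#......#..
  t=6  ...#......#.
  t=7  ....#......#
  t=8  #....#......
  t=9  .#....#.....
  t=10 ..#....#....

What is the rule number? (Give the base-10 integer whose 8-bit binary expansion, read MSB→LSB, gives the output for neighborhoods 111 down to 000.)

  nb ###: next=.  (t=0,i=11, bit7=0)
  nb ##.: next=.  (t=0,i=0, bit6=0)
  nb #.#: next=.  (t=0,i=1, bit5=0)
  nb #..: next=#  (t=0,i=5, bit4=1)
  nb .##: next=#  (t=0,i=10, bit3=1)
  nb .#.: next=.  (t=0,i=2, bit2=0)
  nb ..#: next=.  (t=0,i=9, bit1=0)
  nb ...: next=.  (t=0,i=6, bit0=0)
  bits 00011000 = 24

24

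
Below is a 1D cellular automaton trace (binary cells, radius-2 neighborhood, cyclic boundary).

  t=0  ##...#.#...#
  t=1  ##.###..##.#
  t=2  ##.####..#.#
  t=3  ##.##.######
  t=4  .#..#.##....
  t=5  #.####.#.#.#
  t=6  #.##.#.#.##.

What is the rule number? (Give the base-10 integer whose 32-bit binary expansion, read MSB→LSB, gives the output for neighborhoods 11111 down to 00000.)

  #####|.  b31=0 t=3,i=8
  ####.|.  b30=0 t=2,i=5
  ###.#|#  b29=1 t=1,i=1
  ###..|#  b28=1 t=0,i=1
  ##.##|.  b27=0 t=1,i=2
  ##.#.|.  b26=0 t=5,i=6
  ##..#|#  b25=1 t=1,i=6
  ##...|.  b24=0 t=0,i=2
  #.###|#  b23=1 t=1,i=3
  #.##.|.  b22=0 t=3,i=3
  #.#.#|#  b21=1 t=5,i=7
  #.#..|.  b20=0 t=0,i=7
  #..##|.  b19=0 t=1,i=7
  #..#.|#  b18=1 t=2,i=8
  #...#|#  b17=1 t=0,i=3
  #....|#  b16=1 t=4,i=9
  .####|#  b15=1 t=2,i=4
  .###.|#  b14=1 t=0,i=0
  .##.#|#  b13=1 t=1,i=9
  .##..|#  b12=1 t=4,i=7
  .#.##|#  b11=1 t=2,i=10
  .#.#.|.  b10=0 t=0,i=6
  .#..#|#  b9=1 t=4,i=2
  .#...|#  b8=1 t=0,i=8
  ..###|#  b7=1 t=0,i=11
  ..##.|.  b6=0 t=1,i=8
  ..#.#|#  b5=1 t=0,i=5
  ..#..|.  b4=0 t=4,i=1
  ...##|.  b3=0 t=0,i=10
  ...#.|#  b2=1 t=0,i=4
  ....#|#  b1=1 t=4,i=11
  .....|.  b0=0 t=4,i=10
  bits 00110010101001111111101110100110 = 849869734

849869734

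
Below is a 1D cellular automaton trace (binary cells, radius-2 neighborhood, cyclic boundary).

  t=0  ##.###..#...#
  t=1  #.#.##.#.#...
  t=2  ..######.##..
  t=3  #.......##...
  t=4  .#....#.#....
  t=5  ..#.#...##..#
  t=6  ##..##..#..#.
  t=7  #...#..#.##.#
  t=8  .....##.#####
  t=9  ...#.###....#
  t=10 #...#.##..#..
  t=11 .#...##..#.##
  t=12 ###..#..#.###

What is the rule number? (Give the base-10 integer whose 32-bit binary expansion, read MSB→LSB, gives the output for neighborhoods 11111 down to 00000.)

  [31] ##### => .  t=2,i=4
  [30] ####. => .  t=2,i=6
  [29] ###.# => .  t=0,i=1
  [28] ###.. => #  t=0,i=5
  [27] ##.## => #  t=0,i=2
  [26] ##.#. => #  t=1,i=6
  [25] ##..# => .  t=0,i=6
  [24] ##... => .  t=2,i=11
  [23] #.### => .  t=0,i=3
  [22] #.##. => #  t=1,i=4
  [21] #.#.# => #  t=1,i=2
  [20] #.#.. => #  t=1,i=9
  [19] #..## => .  t=6,i=3
  [18] #..#. => #  t=0,i=7
  [17] #...# => .  t=0,i=10
  [16] #.... => .  t=2,i=12
  [15] .#### => .  t=2,i=3
  [14] .###. => #  t=0,i=0
  [13] .##.# => #  t=1,i=5
  [12] .##.. => .  t=2,i=10
  [11] .#.## => #  t=1,i=3
  [10] .#.#. => .  t=1,i=1
  [9] .#..# => #  t=5,i=0
  [8] .#... => #  t=0,i=9
  [7] ..### => .  t=0,i=12
  [6] ..##. => #  t=3,i=8
  [5] ..#.# => .  t=1,i=0
  [4] ..#.. => .  t=0,i=8
  [3] ...## => .  t=0,i=11
  [2] ...#. => .  t=1,i=12
  [1] ....# => #  t=2,i=0
  [0] ..... => .  t=3,i=3
  bits 00011100011101000110101101000010 = 477391682

477391682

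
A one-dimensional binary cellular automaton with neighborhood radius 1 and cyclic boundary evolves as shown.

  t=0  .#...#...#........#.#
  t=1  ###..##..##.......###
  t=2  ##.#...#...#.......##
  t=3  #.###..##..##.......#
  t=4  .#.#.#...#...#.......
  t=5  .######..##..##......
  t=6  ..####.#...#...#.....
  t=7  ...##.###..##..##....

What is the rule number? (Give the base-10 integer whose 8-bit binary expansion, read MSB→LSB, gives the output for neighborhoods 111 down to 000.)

180

  [7] ### => #  t=1,i=0
  [6] ##. => .  t=1,i=2
  [5] #.# => #  t=0,i=0
  [4] #.. => #  t=0,i=2
  [3] .## => .  t=1,i=5
  [2] .#. => #  t=0,i=1
  [1] ..# => .  t=0,i=4
  [0] ... => .  t=0,i=3
  bits 10110100 = 180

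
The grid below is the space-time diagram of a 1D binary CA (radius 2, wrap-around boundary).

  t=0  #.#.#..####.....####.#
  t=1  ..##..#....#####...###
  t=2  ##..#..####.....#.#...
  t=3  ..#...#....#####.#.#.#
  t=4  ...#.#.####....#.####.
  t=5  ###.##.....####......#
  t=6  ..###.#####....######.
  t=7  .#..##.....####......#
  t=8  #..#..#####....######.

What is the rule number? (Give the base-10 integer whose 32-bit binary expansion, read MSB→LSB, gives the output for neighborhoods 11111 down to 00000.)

  ##### -> .   bit 31 = 0  t=1,i=13
  ####. -> .   bit 30 = 0  t=0,i=9
  ###.# -> #   bit 29 = 1  t=0,i=19
  ###.. -> .   bit 28 = 0  t=0,i=10
  ##.## -> #   bit 27 = 1  t=0,i=20
  ##.#. -> .   bit 26 = 0  t=0,i=1
  ##..# -> #   bit 25 = 1  t=1,i=0
  ##... -> #   bit 24 = 1  t=0,i=11
  #.### -> .   bit 23 = 0  t=4,i=7
  #.##. -> #   bit 22 = 1  t=0,i=21
  #.#.# -> #   bit 21 = 1  t=0,i=2
  #.#.. -> .   bit 20 = 0  t=0,i=4
  #..## -> #   bit 19 = 1  t=0,i=6
  #..#. -> .   bit 18 = 0  t=1,i=5
  #...# -> .   bit 17 = 0  t=1,i=17
  #.... -> #   bit 16 = 1  t=0,i=12
  .#### -> .   bit 15 = 0  t=0,i=8
  .###. -> .   bit 14 = 0  t=1,i=20
  .##.# -> .   bit 13 = 0  t=0,i=0
  .##.. -> .   bit 12 = 0  t=1,i=3
  .#.## -> .   bit 11 = 0  t=4,i=6
  .#.#. -> #   bit 10 = 1  t=0,i=3
  .#..# -> .   bit 9 = 0  t=0,i=5
  .#... -> #   bit 8 = 1  t=1,i=7
  ..### -> .   bit 7 = 0  t=0,i=7
  ..##. -> .   bit 6 = 0  t=1,i=2
  ..#.# -> .   bit 5 = 0  t=2,i=16
  ..#.. -> .   bit 4 = 0  t=1,i=6
  ...## -> #   bit 3 = 1  t=0,i=15
  ...#. -> #   bit 2 = 1  t=2,i=15
  ....# -> #   bit 1 = 1  t=0,i=14
  ..... -> #   bit 0 = 1  t=0,i=13
  bits 00101011011010010000010100001111 = 728302863

728302863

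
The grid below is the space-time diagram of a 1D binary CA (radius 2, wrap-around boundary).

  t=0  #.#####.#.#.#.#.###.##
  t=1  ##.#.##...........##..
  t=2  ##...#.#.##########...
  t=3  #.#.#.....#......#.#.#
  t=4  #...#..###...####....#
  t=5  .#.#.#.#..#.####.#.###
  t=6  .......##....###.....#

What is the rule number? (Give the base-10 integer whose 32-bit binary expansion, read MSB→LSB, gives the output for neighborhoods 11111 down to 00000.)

1766892239

  [31] ##### => .  t=0,i=4
  [30] ####. => #  t=0,i=5
  [29] ###.# => #  t=0,i=0
  [28] ###.. => .  t=2,i=18
  [27] ##.## => #  t=0,i=1
  [26] ##.#. => .  t=0,i=7
  [25] ##..# => .  t=1,i=20
  [24] ##... => #  t=1,i=7
  [23] #.### => .  t=0,i=2
  [22] #.##. => #  t=1,i=5
  [21] #.#.# => .  t=0,i=8
  [20] #.#.. => #  t=3,i=4
  [19] #..## => .  t=1,i=21
  [18] #..#. => .  t=5,i=9
  [17] #...# => .  t=2,i=3
  [16] #.... => .  t=1,i=8
  [15] .#### => #  t=0,i=3
  [14] .###. => .  t=0,i=17
  [13] .##.# => #  t=1,i=1
  [12] .##.. => .  t=1,i=6
  [11] .#.## => .  t=0,i=15
  [10] .#.#. => .  t=0,i=9
  [9] .#..# => #  t=4,i=5
  [8] .#... => .  t=3,i=5
  [7] ..### => #  t=4,i=7
  [6] ..##. => #  t=1,i=0
  [5] ..#.# => .  t=2,i=5
  [4] ..#.. => .  t=3,i=10
  [3] ...## => #  t=1,i=17
  [2] ...#. => #  t=2,i=4
  [1] ....# => #  t=1,i=16
  [0] ..... => #  t=1,i=9
  bits 01101001010100001010001011001111 = 1766892239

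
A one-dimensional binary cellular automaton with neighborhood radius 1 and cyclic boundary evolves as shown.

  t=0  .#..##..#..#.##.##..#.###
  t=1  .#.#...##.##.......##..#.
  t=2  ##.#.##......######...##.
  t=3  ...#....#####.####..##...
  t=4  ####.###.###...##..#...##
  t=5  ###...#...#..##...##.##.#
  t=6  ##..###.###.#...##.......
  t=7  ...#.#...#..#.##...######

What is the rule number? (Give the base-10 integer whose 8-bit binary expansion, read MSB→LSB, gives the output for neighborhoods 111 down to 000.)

  ###|#  b7=1 t=0,i=23
  ##.|.  b6=0 t=0,i=5
  #.#|.  b5=0 t=0,i=0
  #..|.  b4=0 t=0,i=2
  .##|.  b3=0 t=0,i=4
  .#.|#  b2=1 t=0,i=1
  ..#|#  b1=1 t=0,i=3
  ...|#  b0=1 t=1,i=5
  bits 10000111 = 135

135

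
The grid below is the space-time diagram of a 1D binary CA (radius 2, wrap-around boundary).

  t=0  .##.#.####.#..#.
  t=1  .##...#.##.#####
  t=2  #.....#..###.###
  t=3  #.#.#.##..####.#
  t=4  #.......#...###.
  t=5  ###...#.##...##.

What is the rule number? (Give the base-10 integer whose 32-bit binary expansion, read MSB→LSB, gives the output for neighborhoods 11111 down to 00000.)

4204094322

  nb #####: next=#  (t=1,i=13, bit31=1)
  nb ####.: next=#  (t=0,i=8, bit30=1)
  nb ###.#: next=#  (t=0,i=9, bit29=1)
  nb ###..: next=#  (t=2,i=0, bit28=1)
  nb ##.##: next=#  (t=1,i=0, bit27=1)
  nb ##.#.: next=.  (t=0,i=3, bit26=0)
  nb ##..#: next=#  (t=3,i=8, bit25=1)
  nb ##...: next=.  (t=1,i=3, bit24=0)
  nb #.###: next=#  (t=0,i=6, bit23=1)
  nb #.##.: next=.  (t=1,i=1, bit22=0)
  nb #.#.#: next=.  (t=0,i=4, bit21=0)
  nb #.#..: next=#  (t=0,i=11, bit20=1)
  nb #..##: next=.  (t=0,i=0, bit19=0)
  nb #..#.: next=#  (t=0,i=13, bit18=1)
  nb #...#: next=.  (t=1,i=4, bit17=0)
  nb #....: next=#  (t=2,i=2, bit16=1)
  nb .####: next=.  (t=0,i=7, bit15=0)
  nb .###.: next=#  (t=2,i=10, bit14=1)
  nb .##.#: next=#  (t=0,i=2, bit13=1)
  nb .##..: next=.  (t=1,i=2, bit12=0)
  nb .#.##: next=.  (t=0,i=5, bit11=0)
  nb .#.#.: next=.  (t=3,i=3, bit10=0)
  nb .#..#: next=#  (t=0,i=12, bit9=1)
  nb .#...: next=#  (t=4,i=1, bit8=1)
  nb ..###: next=.  (t=2,i=9, bit7=0)
  nb ..##.: next=#  (t=0,i=1, bit6=1)
  nb ..#.#: next=#  (t=1,i=6, bit5=1)
  nb ..#..: next=#  (t=0,i=14, bit4=1)
  nb ...##: next=.  (t=4,i=11, bit3=0)
  nb ...#.: next=.  (t=1,i=5, bit2=0)
  nb ....#: next=#  (t=2,i=4, bit1=1)
  nb .....: next=.  (t=2,i=3, bit0=0)
  bits 11111010100101010110001101110010 = 4204094322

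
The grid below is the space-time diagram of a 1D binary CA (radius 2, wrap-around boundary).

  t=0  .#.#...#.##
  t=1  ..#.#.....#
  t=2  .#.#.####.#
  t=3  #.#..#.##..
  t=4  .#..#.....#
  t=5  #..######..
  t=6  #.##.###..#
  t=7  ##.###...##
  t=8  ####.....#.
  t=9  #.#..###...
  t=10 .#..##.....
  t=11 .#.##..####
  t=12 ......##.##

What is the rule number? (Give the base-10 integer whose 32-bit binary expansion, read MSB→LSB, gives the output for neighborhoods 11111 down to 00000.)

3901564371

  ##### -> #   bit 31 = 1  t=5,i=5
  ####. -> #   bit 30 = 1  t=2,i=7
  ###.# -> #   bit 29 = 1  t=2,i=8
  ###.. -> .   bit 28 = 0  t=5,i=8
  ##.## -> #   bit 27 = 1  t=6,i=1
  ##.#. -> .   bit 26 = 0  t=0,i=0
  ##..# -> .   bit 25 = 0  t=3,i=9
  ##... -> .   bit 24 = 0  t=7,i=6
  #.### -> #   bit 23 = 1  t=2,i=5
  #.##. -> .   bit 22 = 0  t=0,i=9
  #.#.# -> .   bit 21 = 0  t=0,i=1
  #.#.. -> .   bit 20 = 0  t=0,i=3
  #..## -> #   bit 19 = 1  t=5,i=2
  #..#. -> #   bit 18 = 1  t=1,i=1
  #...# -> .   bit 17 = 0  t=0,i=5
  #.... -> #   bit 16 = 1  t=1,i=6
  .#### -> .   bit 15 = 0  t=2,i=6
  .###. -> .   bit 14 = 0  t=6,i=6
  .##.# -> #   bit 13 = 1  t=0,i=10
  .##.. -> .   bit 12 = 0  t=3,i=8
  .#.## -> .   bit 11 = 0  t=0,i=8
  .#.#. -> #   bit 10 = 1  t=0,i=2
  .#..# -> .   bit 9 = 0  t=1,i=0
  .#... -> #   bit 8 = 1  t=0,i=4
  ..### -> #   bit 7 = 1  t=5,i=3
  ..##. -> #   bit 6 = 1  t=6,i=10
  ..#.# -> .   bit 5 = 0  t=0,i=7
  ..#.. -> #   bit 4 = 1  t=1,i=10
  ...## -> .   bit 3 = 0  t=7,i=8
  ...#. -> .   bit 2 = 0  t=0,i=6
  ....# -> #   bit 1 = 1  t=1,i=8
  ..... -> #   bit 0 = 1  t=1,i=7
  bits 11101000100011010010010111010011 = 3901564371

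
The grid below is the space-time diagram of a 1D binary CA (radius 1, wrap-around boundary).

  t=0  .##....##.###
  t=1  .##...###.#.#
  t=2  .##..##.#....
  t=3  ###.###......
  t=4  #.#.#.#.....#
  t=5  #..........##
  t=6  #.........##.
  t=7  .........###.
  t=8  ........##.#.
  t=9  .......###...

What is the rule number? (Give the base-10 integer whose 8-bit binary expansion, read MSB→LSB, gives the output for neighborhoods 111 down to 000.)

  ###|.  b7=0 t=0,i=11
  ##.|#  b6=1 t=0,i=2
  #.#|.  b5=0 t=0,i=0
  #..|.  b4=0 t=0,i=3
  .##|#  b3=1 t=0,i=1
  .#.|.  b2=0 t=1,i=10
  ..#|#  b1=1 t=0,i=6
  ...|.  b0=0 t=0,i=4
  bits 01001010 = 74

74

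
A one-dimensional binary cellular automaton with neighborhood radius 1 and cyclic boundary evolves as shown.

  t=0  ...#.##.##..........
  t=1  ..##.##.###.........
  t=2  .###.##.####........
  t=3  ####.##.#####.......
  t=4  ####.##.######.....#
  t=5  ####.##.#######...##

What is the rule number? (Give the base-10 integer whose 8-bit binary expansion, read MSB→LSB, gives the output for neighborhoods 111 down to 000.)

  ###|#  b7=1 t=1,i=9
  ##.|#  b6=1 t=0,i=6
  #.#|.  b5=0 t=0,i=4
  #..|#  b4=1 t=0,i=10
  .##|#  b3=1 t=0,i=5
  .#.|#  b2=1 t=0,i=3
  ..#|#  b1=1 t=0,i=2
  ...|.  b0=0 t=0,i=0
  bits 11011110 = 222

222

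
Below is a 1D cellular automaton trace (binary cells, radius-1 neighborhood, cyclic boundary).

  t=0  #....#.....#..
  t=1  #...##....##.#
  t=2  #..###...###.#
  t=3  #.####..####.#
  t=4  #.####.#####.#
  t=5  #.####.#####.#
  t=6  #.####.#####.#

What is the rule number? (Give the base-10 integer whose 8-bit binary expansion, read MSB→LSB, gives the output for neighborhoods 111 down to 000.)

206

  [7] ### => #  t=2,i=4
  [6] ##. => #  t=1,i=0
  [5] #.# => .  t=1,i=12
  [4] #.. => .  t=0,i=1
  [3] .## => #  t=1,i=4
  [2] .#. => #  t=0,i=0
  [1] ..# => #  t=0,i=4
  [0] ... => .  t=0,i=2
  bits 11001110 = 206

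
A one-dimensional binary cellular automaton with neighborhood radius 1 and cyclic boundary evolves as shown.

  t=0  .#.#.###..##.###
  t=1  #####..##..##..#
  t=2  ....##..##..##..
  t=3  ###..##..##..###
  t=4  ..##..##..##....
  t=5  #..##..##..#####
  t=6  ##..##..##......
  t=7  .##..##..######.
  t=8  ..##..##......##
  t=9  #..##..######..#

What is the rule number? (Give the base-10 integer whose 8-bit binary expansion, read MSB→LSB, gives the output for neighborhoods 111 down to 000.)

  [7] ### => .  t=0,i=6
  [6] ##. => #  t=0,i=7
  [5] #.# => #  t=0,i=0
  [4] #.. => #  t=0,i=8
  [3] .## => .  t=0,i=5
  [2] .#. => #  t=0,i=1
  [1] ..# => .  t=0,i=9
  [0] ... => #  t=2,i=0
  bits 01110101 = 117

117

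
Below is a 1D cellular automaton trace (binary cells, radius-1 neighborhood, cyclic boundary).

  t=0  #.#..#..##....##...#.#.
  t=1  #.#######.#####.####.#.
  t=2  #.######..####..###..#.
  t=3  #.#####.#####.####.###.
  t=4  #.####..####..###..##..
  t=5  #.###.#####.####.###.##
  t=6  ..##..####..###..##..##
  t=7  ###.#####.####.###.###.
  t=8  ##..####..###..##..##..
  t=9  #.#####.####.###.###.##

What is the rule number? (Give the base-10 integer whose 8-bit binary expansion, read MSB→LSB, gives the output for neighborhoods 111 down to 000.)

159

  ###|#  b7=1 t=1,i=3
  ##.|.  b6=0 t=0,i=9
  #.#|.  b5=0 t=0,i=1
  #..|#  b4=1 t=0,i=3
  .##|#  b3=1 t=0,i=8
  .#.|#  b2=1 t=0,i=0
  ..#|#  b1=1 t=0,i=4
  ...|#  b0=1 t=0,i=11
  bits 10011111 = 159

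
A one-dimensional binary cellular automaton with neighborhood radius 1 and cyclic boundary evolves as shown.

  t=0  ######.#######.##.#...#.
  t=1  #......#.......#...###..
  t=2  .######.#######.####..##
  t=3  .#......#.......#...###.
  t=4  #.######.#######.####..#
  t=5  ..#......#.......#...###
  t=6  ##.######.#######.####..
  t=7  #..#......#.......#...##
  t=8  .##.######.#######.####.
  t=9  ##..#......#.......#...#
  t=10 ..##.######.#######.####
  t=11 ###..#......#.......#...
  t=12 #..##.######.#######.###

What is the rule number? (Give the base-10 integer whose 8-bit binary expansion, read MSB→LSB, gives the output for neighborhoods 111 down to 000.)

  nb ###: next=.  (t=0,i=1, bit7=0)
  nb ##.: next=.  (t=0,i=5, bit6=0)
  nb #.#: next=.  (t=0,i=6, bit5=0)
  nb #..: next=#  (t=0,i=19, bit4=1)
  nb .##: next=#  (t=0,i=0, bit3=1)
  nb .#.: next=.  (t=0,i=18, bit2=0)
  nb ..#: next=#  (t=0,i=21, bit1=1)
  nb ...: next=#  (t=0,i=20, bit0=1)
  bits 00011011 = 27

27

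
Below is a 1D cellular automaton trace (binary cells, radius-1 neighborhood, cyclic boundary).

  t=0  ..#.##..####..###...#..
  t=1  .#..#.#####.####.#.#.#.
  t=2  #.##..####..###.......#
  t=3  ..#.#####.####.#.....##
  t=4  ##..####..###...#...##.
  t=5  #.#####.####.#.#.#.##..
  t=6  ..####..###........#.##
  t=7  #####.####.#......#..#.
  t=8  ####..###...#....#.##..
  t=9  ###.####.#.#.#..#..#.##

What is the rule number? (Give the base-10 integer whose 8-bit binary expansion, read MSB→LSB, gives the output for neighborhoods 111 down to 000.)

154

  ### -> #   bit 7 = 1  t=0,i=9
  ##. -> .   bit 6 = 0  t=0,i=5
  #.# -> .   bit 5 = 0  t=0,i=3
  #.. -> #   bit 4 = 1  t=0,i=6
  .## -> #   bit 3 = 1  t=0,i=4
  .#. -> .   bit 2 = 0  t=0,i=2
  ..# -> #   bit 1 = 1  t=0,i=1
  ... -> .   bit 0 = 0  t=0,i=0
  bits 10011010 = 154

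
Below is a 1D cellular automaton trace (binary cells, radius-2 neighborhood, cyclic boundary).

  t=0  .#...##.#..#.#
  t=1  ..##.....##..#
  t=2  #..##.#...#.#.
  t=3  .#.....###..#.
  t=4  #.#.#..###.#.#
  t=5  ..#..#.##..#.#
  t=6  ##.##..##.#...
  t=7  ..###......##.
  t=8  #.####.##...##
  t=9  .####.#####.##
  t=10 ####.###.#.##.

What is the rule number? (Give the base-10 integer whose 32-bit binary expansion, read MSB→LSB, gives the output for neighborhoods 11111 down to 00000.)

1508299653

  #####|.  b31=0 t=9,i=8
  ####.|#  b30=1 t=8,i=4
  ###.#|.  b29=0 t=4,i=9
  ###..|#  b28=1 t=3,i=9
  ##.##|#  b27=1 t=6,i=2
  ##.#.|.  b26=0 t=0,i=7
  ##..#|.  b25=0 t=1,i=11
  ##...|#  b24=1 t=1,i=4
  #.###|#  b23=1 t=8,i=2
  #.##.|#  b22=1 t=4,i=13
  #.#.#|#  b21=1 t=0,i=13
  #.#..|.  b20=0 t=0,i=1
  #..##|.  b19=0 t=1,i=1
  #..#.|#  b18=1 t=0,i=10
  #...#|#  b17=1 t=0,i=3
  #....|.  b16=0 t=1,i=5
  .####|#  b15=1 t=8,i=3
  .###.|#  b14=1 t=3,i=8
  .##.#|.  b13=0 t=0,i=6
  .##..|#  b12=1 t=1,i=3
  .#.##|.  b11=0 t=4,i=12
  .#.#.|.  b10=0 t=0,i=0
  .#..#|#  b9=1 t=0,i=9
  .#...|#  b8=1 t=0,i=2
  ..###|#  b7=1 t=3,i=7
  ..##.|.  b6=0 t=0,i=5
  ..#.#|.  b5=0 t=0,i=11
  ..#..|.  b4=0 t=1,i=13
  ...##|.  b3=0 t=0,i=4
  ...#.|#  b2=1 t=2,i=9
  ....#|.  b1=0 t=1,i=7
  .....|#  b0=1 t=1,i=6
  bits 01011001111001101101001110000101 = 1508299653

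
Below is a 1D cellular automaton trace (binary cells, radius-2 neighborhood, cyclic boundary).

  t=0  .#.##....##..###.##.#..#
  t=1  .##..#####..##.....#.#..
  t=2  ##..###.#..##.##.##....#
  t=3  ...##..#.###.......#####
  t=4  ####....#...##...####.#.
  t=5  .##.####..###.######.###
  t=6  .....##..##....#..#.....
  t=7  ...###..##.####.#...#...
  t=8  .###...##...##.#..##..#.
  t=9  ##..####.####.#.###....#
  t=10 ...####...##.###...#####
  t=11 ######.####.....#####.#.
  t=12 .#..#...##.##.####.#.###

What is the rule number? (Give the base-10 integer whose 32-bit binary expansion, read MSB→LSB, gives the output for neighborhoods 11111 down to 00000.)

  #####|.  b31=0 t=1,i=7
  ####.|#  b30=1 t=1,i=8
  ###.#|.  b29=0 t=0,i=15
  ###..|.  b28=0 t=1,i=9
  ##.##|.  b27=0 t=0,i=16
  ##.#.|#  b26=1 t=0,i=19
  ##..#|.  b25=0 t=0,i=11
  ##...|#  b24=1 t=0,i=5
  #.###|.  b23=0 t=3,i=9
  #.##.|.  b22=0 t=0,i=3
  #.#.#|#  b21=1 t=0,i=1
  #.#..|.  b20=0 t=0,i=20
  #..##|#  b19=1 t=0,i=12
  #..#.|.  b18=0 t=0,i=22
  #...#|#  b17=1 t=1,i=23
  #....|#  b16=1 t=0,i=6
  .####|#  b15=1 t=1,i=6
  .###.|.  b14=0 t=0,i=14
  .##.#|.  b13=0 t=0,i=18
  .##..|.  b12=0 t=0,i=4
  .#.##|#  b11=1 t=0,i=2
  .#.#.|.  b10=0 t=0,i=0
  .#..#|#  b9=1 t=0,i=21
  .#...|.  b8=0 t=1,i=22
  ..###|#  b7=1 t=0,i=13
  ..##.|#  b6=1 t=0,i=9
  ..#.#|.  b5=0 t=0,i=23
  ..#..|.  b4=0 t=4,i=8
  ...##|#  b3=1 t=0,i=8
  ...#.|#  b2=1 t=1,i=18
  ....#|#  b1=1 t=0,i=7
  .....|.  b0=0 t=1,i=16
  bits 01000101001010111000101011001110 = 1160481486

1160481486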